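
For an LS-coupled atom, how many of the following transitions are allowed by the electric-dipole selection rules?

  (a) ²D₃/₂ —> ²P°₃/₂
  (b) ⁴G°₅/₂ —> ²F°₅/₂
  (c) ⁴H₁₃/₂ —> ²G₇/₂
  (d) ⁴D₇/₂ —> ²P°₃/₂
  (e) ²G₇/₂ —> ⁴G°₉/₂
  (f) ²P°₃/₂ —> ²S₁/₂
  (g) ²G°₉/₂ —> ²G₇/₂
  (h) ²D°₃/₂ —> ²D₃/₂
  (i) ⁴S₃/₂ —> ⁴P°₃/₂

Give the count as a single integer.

5

(a) allowed
(b) forbidden (parity, ΔS fail)
(c) forbidden (parity, ΔS, ΔJ fail)
(d) forbidden (ΔS, ΔJ fail)
(e) forbidden (ΔS fails)
(f) allowed
(g) allowed
(h) allowed
(i) allowed
Total allowed: 5 of 9.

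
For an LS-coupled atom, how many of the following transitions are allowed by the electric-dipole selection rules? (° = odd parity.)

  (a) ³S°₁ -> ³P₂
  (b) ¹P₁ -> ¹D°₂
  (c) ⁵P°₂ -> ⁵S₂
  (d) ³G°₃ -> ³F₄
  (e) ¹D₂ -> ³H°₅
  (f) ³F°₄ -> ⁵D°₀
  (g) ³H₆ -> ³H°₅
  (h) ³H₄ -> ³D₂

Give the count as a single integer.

5

(a) allowed
(b) allowed
(c) allowed
(d) allowed
(e) forbidden (ΔS, ΔL, ΔJ fail)
(f) forbidden (parity, ΔS, ΔJ fail)
(g) allowed
(h) forbidden (parity, ΔL, ΔJ fail)
Total allowed: 5 of 8.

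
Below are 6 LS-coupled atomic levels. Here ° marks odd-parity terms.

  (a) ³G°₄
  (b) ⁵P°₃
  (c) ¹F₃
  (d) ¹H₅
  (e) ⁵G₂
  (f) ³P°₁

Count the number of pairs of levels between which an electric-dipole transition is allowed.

(a)–(b): forbidden (parity, ΔS, ΔL).
(a)–(c): forbidden (ΔS).
(a)–(d): forbidden (ΔS).
(a)–(e): forbidden (ΔS, ΔJ).
(a)–(f): forbidden (parity, ΔL, ΔJ).
(b)–(c): forbidden (ΔS, ΔL).
(b)–(d): forbidden (ΔS, ΔL, ΔJ).
(b)–(e): forbidden (ΔL).
(b)–(f): forbidden (parity, ΔS, ΔJ).
(c)–(d): forbidden (parity, ΔL, ΔJ).
(c)–(e): forbidden (parity, ΔS).
(c)–(f): forbidden (ΔS, ΔL, ΔJ).
(d)–(e): forbidden (parity, ΔS, ΔJ).
(d)–(f): forbidden (ΔS, ΔL, ΔJ).
(e)–(f): forbidden (ΔS, ΔL).
Allowed pairs: 0 of 15.

0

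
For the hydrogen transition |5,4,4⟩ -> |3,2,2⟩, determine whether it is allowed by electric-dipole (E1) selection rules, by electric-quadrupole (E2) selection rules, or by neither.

Δl = 2 − 4 = -2; l_i + l_f = 6.
Δm_l = -2.
E1 (Δl = ±1, |Δm_l| ≤ 1): not satisfied.
E2 (Δl = 0,±2, l_i+l_f ≥ 2, |Δm_l| ≤ 2): satisfied.

E2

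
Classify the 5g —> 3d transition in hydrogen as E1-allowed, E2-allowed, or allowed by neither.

E2

Δl = 2 − 4 = -2; l_i + l_f = 6.
E1 (Δl = ±1): not satisfied.
E2 (Δl = 0,±2, l_i+l_f ≥ 2): satisfied.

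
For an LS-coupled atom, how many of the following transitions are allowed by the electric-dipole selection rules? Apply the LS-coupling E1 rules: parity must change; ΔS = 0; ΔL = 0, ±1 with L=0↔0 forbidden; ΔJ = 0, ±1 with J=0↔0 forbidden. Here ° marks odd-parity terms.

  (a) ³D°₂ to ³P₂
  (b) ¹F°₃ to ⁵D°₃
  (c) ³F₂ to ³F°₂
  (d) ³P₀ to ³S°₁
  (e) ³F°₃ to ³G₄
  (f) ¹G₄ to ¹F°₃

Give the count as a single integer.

5

(a) allowed
(b) forbidden (parity, ΔS fail)
(c) allowed
(d) allowed
(e) allowed
(f) allowed
Total allowed: 5 of 6.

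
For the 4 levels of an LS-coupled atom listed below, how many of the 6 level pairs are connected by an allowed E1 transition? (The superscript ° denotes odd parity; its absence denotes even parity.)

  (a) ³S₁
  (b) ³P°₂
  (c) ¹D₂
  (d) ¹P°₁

(a)–(b): allowed.
(a)–(c): forbidden (parity, ΔS, ΔL).
(a)–(d): forbidden (ΔS).
(b)–(c): forbidden (ΔS).
(b)–(d): forbidden (parity, ΔS).
(c)–(d): allowed.
Allowed pairs: 2 of 6.

2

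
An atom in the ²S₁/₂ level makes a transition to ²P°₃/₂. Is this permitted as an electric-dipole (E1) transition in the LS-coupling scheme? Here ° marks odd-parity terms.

allowed

Parity must change: even → odd — ✓.
ΔS = 0: S: 1/2 → 1/2 — ✓.
ΔL = 0, ±1 (not L=0↔0): L: 0 → 1, ΔL = +1 — ✓.
ΔJ = 0, ±1 (not J=0↔0): J: 1/2 → 3/2, ΔJ = +1 — ✓.
All four E1 rules are satisfied.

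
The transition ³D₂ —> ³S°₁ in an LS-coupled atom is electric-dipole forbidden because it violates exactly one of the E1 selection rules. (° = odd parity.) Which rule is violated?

the ΔL = 0, ±1 rule

Reading off the term symbols: S 1→1, L 2→0, J 2→1, parity even→odd.
ΔS = 0: S: 1 → 1 — ok.
Parity must change: even → odd — ok.
ΔL = 0, ±1 (not L=0↔0): L: 2 → 0, ΔL = -2 — fails.
ΔJ = 0, ±1 (not J=0↔0): J: 2 → 1, ΔJ = -1 — ok.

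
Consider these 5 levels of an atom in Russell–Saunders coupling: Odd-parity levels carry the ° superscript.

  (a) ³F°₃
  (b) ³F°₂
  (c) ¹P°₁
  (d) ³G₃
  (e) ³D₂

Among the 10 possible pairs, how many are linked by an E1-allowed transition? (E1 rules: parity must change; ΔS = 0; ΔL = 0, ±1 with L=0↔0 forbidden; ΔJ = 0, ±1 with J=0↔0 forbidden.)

(a)–(b): forbidden (parity).
(a)–(c): forbidden (parity, ΔS, ΔL, ΔJ).
(a)–(d): allowed.
(a)–(e): allowed.
(b)–(c): forbidden (parity, ΔS, ΔL).
(b)–(d): allowed.
(b)–(e): allowed.
(c)–(d): forbidden (ΔS, ΔL, ΔJ).
(c)–(e): forbidden (ΔS).
(d)–(e): forbidden (parity, ΔL).
Allowed pairs: 4 of 10.

4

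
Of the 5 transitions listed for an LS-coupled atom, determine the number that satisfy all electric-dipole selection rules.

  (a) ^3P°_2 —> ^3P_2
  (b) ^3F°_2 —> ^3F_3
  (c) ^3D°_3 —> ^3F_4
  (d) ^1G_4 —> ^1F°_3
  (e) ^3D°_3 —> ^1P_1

(a) allowed
(b) allowed
(c) allowed
(d) allowed
(e) forbidden (ΔS, ΔJ fail)
Total allowed: 4 of 5.

4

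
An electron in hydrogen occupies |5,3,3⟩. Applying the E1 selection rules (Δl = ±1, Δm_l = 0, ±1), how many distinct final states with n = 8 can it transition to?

E1 requires Δl = ±1, so l_f ∈ {2, 4}; with 0 ≤ l_f ≤ n_f−1 = 7, the allowed l_f values are {2, 4}.
For l_f = 2: m_f ∈ {m_i−1, m_i, m_i+1} ∩ [−2, 2] = {2} → 1 state.
For l_f = 4: m_f ∈ {m_i−1, m_i, m_i+1} ∩ [−4, 4] = {2, 3, 4} → 3 states.
Total: 4.

4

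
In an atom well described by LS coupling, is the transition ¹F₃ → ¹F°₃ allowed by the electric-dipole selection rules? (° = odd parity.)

Parity must change: even → odd — passes.
ΔS = 0: S: 0 → 0 — passes.
ΔL = 0, ±1 (not L=0↔0): L: 3 → 3, ΔL = +0 — passes.
ΔJ = 0, ±1 (not J=0↔0): J: 3 → 3, ΔJ = +0 — passes.
All four E1 rules are satisfied.

allowed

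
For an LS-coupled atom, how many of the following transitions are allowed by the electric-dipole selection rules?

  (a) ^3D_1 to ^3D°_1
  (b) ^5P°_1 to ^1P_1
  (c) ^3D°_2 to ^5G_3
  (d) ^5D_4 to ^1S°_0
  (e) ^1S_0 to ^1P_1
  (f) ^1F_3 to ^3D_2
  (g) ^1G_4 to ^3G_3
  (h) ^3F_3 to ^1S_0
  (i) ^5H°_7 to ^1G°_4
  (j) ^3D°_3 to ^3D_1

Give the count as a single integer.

(a) allowed
(b) forbidden (ΔS fails)
(c) forbidden (ΔS, ΔL fail)
(d) forbidden (ΔS, ΔL, ΔJ fail)
(e) forbidden (parity fails)
(f) forbidden (parity, ΔS fail)
(g) forbidden (parity, ΔS fail)
(h) forbidden (parity, ΔS, ΔL, ΔJ fail)
(i) forbidden (parity, ΔS, ΔJ fail)
(j) forbidden (ΔJ fails)
Total allowed: 1 of 10.

1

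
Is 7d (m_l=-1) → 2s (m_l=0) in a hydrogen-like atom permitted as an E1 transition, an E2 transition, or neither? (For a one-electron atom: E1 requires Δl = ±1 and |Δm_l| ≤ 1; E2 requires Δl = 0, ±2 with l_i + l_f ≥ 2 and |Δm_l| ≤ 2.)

Δl = 0 − 2 = -2; l_i + l_f = 2.
Δm_l = +1.
E1 (Δl = ±1, |Δm_l| ≤ 1): not satisfied.
E2 (Δl = 0,±2, l_i+l_f ≥ 2, |Δm_l| ≤ 2): satisfied.

E2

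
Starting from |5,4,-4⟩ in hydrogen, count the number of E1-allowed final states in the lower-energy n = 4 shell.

1

E1 requires Δl = ±1, so l_f ∈ {3, 5}; with 0 ≤ l_f ≤ n_f−1 = 3, the allowed l_f values are {3}.
For l_f = 3: m_f ∈ {m_i−1, m_i, m_i+1} ∩ [−3, 3] = {-3} → 1 state.
Total: 1.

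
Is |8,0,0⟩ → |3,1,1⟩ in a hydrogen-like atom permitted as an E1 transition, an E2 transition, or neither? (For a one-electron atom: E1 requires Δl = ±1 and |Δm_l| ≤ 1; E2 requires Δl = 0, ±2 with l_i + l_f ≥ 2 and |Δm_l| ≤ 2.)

E1

Δl = 1 − 0 = +1; l_i + l_f = 1.
Δm_l = +1.
E1 (Δl = ±1, |Δm_l| ≤ 1): satisfied.
E2 (Δl = 0,±2, l_i+l_f ≥ 2, |Δm_l| ≤ 2): not satisfied.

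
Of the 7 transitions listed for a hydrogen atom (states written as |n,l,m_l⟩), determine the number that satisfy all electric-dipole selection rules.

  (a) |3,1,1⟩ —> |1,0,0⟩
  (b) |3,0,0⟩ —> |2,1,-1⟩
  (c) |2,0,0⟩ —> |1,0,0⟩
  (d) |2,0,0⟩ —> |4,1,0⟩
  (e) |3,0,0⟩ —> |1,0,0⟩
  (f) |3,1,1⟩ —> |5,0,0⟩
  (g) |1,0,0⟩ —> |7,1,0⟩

(a) allowed
(b) allowed
(c) forbidden — Δl = +0 (E1 requires Δl = ±1)
(d) allowed
(e) forbidden — Δl = +0 (E1 requires Δl = ±1)
(f) allowed
(g) allowed
Total allowed: 5 of 7.

5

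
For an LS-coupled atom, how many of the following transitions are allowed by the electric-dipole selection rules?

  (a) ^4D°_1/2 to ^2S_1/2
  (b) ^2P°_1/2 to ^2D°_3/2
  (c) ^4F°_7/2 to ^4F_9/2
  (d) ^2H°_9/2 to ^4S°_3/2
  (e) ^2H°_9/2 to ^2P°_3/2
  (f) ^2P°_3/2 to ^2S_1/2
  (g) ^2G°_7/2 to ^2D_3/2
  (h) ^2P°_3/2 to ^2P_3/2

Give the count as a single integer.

(a) forbidden (ΔS, ΔL fail)
(b) forbidden (parity fails)
(c) allowed
(d) forbidden (parity, ΔS, ΔL, ΔJ fail)
(e) forbidden (parity, ΔL, ΔJ fail)
(f) allowed
(g) forbidden (ΔL, ΔJ fail)
(h) allowed
Total allowed: 3 of 8.

3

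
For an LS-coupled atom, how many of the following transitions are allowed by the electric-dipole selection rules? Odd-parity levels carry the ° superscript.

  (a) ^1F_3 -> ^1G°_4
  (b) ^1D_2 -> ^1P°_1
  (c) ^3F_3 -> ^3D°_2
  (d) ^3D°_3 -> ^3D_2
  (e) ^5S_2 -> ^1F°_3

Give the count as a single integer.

4

(a) allowed
(b) allowed
(c) allowed
(d) allowed
(e) forbidden (ΔS, ΔL fail)
Total allowed: 4 of 5.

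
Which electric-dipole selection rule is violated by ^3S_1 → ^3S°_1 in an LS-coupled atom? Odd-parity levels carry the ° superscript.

the L=0 ↔ L=0 exclusion

Reading off the term symbols: S 1→1, L 0→0, J 1→1, parity even→odd.
Parity must change: even → odd — satisfied.
ΔS = 0: S: 1 → 1 — satisfied.
ΔL = 0, ±1 (not L=0↔0): L: 0 → 0, ΔL = +0 — violated.
ΔJ = 0, ±1 (not J=0↔0): J: 1 → 1, ΔJ = +0 — satisfied.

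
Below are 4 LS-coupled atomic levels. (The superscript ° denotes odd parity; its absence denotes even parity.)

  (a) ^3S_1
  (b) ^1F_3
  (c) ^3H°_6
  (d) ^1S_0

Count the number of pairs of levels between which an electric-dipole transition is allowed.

(a)–(b): forbidden (parity, ΔS, ΔL, ΔJ).
(a)–(c): forbidden (ΔL, ΔJ).
(a)–(d): forbidden (parity, ΔS, ΔL).
(b)–(c): forbidden (ΔS, ΔL, ΔJ).
(b)–(d): forbidden (parity, ΔL, ΔJ).
(c)–(d): forbidden (ΔS, ΔL, ΔJ).
Allowed pairs: 0 of 6.

0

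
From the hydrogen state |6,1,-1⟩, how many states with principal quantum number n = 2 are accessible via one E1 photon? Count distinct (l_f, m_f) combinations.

E1 requires Δl = ±1, so l_f ∈ {0, 2}; with 0 ≤ l_f ≤ n_f−1 = 1, the allowed l_f values are {0}.
For l_f = 0: m_f ∈ {m_i−1, m_i, m_i+1} ∩ [−0, 0] = {0} → 1 state.
Total: 1.

1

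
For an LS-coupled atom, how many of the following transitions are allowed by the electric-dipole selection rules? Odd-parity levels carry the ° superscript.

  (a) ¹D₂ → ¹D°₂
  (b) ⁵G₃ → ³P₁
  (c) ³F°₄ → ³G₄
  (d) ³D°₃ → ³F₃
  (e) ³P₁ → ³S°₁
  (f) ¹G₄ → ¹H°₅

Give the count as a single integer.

(a) allowed
(b) forbidden (parity, ΔS, ΔL, ΔJ fail)
(c) allowed
(d) allowed
(e) allowed
(f) allowed
Total allowed: 5 of 6.

5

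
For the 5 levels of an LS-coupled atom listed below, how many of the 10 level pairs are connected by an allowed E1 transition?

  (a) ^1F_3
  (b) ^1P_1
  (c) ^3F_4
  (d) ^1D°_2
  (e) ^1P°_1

(a)–(b): forbidden (parity, ΔL, ΔJ).
(a)–(c): forbidden (parity, ΔS).
(a)–(d): allowed.
(a)–(e): forbidden (ΔL, ΔJ).
(b)–(c): forbidden (parity, ΔS, ΔL, ΔJ).
(b)–(d): allowed.
(b)–(e): allowed.
(c)–(d): forbidden (ΔS, ΔJ).
(c)–(e): forbidden (ΔS, ΔL, ΔJ).
(d)–(e): forbidden (parity).
Allowed pairs: 3 of 10.

3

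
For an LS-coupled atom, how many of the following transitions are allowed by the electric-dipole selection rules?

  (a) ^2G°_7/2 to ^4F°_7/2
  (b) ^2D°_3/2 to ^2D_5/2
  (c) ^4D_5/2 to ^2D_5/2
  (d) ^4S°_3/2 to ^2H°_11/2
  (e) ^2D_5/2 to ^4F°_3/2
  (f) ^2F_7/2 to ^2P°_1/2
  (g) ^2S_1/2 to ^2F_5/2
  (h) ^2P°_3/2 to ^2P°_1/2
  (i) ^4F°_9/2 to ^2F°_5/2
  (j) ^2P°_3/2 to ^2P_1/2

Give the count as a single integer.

2

(a) forbidden (parity, ΔS fail)
(b) allowed
(c) forbidden (parity, ΔS fail)
(d) forbidden (parity, ΔS, ΔL, ΔJ fail)
(e) forbidden (ΔS fails)
(f) forbidden (ΔL, ΔJ fail)
(g) forbidden (parity, ΔL, ΔJ fail)
(h) forbidden (parity fails)
(i) forbidden (parity, ΔS, ΔJ fail)
(j) allowed
Total allowed: 2 of 10.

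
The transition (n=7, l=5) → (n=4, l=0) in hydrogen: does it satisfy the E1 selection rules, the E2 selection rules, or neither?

Δl = 0 − 5 = -5; l_i + l_f = 5.
E1 (Δl = ±1): not satisfied.
E2 (Δl = 0,±2, l_i+l_f ≥ 2): not satisfied.

neither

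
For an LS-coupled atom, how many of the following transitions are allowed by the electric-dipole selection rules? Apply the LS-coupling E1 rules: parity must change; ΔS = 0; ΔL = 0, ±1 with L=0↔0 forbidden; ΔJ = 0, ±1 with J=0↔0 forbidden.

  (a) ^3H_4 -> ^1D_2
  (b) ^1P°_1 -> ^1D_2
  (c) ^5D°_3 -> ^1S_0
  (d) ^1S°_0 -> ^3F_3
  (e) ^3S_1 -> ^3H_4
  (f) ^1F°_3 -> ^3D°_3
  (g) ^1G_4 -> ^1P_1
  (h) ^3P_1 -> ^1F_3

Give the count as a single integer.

(a) forbidden (parity, ΔS, ΔL, ΔJ fail)
(b) allowed
(c) forbidden (ΔS, ΔL, ΔJ fail)
(d) forbidden (ΔS, ΔL, ΔJ fail)
(e) forbidden (parity, ΔL, ΔJ fail)
(f) forbidden (parity, ΔS fail)
(g) forbidden (parity, ΔL, ΔJ fail)
(h) forbidden (parity, ΔS, ΔL, ΔJ fail)
Total allowed: 1 of 8.

1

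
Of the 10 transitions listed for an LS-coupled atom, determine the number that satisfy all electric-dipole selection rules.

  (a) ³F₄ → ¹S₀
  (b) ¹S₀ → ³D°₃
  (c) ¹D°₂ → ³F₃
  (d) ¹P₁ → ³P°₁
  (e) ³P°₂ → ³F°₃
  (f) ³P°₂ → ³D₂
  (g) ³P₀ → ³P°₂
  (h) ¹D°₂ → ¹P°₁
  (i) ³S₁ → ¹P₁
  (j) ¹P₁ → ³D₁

1

(a) forbidden (parity, ΔS, ΔL, ΔJ fail)
(b) forbidden (ΔS, ΔL, ΔJ fail)
(c) forbidden (ΔS fails)
(d) forbidden (ΔS fails)
(e) forbidden (parity, ΔL fail)
(f) allowed
(g) forbidden (ΔJ fails)
(h) forbidden (parity fails)
(i) forbidden (parity, ΔS fail)
(j) forbidden (parity, ΔS fail)
Total allowed: 1 of 10.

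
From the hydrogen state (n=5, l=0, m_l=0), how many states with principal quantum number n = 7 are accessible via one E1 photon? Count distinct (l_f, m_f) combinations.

E1 requires Δl = ±1, so l_f ∈ {-1, 1}; with 0 ≤ l_f ≤ n_f−1 = 6, the allowed l_f values are {1}.
For l_f = 1: m_f ∈ {m_i−1, m_i, m_i+1} ∩ [−1, 1] = {-1, 0, 1} → 3 states.
Total: 3.

3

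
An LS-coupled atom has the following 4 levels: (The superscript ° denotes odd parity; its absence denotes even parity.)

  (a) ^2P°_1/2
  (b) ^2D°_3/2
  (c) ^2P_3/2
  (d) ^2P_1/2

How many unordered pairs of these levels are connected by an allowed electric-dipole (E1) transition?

4

(a)–(b): forbidden (parity).
(a)–(c): allowed.
(a)–(d): allowed.
(b)–(c): allowed.
(b)–(d): allowed.
(c)–(d): forbidden (parity).
Allowed pairs: 4 of 6.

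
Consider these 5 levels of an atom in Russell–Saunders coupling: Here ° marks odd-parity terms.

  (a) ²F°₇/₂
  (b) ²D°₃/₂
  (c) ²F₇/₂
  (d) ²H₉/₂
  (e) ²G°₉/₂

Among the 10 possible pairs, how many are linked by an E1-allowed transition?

(a)–(b): forbidden (parity, ΔJ).
(a)–(c): allowed.
(a)–(d): forbidden (ΔL).
(a)–(e): forbidden (parity).
(b)–(c): forbidden (ΔJ).
(b)–(d): forbidden (ΔL, ΔJ).
(b)–(e): forbidden (parity, ΔL, ΔJ).
(c)–(d): forbidden (parity, ΔL).
(c)–(e): allowed.
(d)–(e): allowed.
Allowed pairs: 3 of 10.

3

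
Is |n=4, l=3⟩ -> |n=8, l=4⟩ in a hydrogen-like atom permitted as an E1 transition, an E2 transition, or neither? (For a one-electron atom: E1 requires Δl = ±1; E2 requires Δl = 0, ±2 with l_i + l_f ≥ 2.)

Δl = 4 − 3 = +1; l_i + l_f = 7.
E1 (Δl = ±1): satisfied.
E2 (Δl = 0,±2, l_i+l_f ≥ 2): not satisfied.

E1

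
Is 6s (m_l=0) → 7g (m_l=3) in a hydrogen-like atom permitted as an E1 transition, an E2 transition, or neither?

neither

Δl = 4 − 0 = +4; l_i + l_f = 4.
Δm_l = +3.
E1 (Δl = ±1, |Δm_l| ≤ 1): not satisfied.
E2 (Δl = 0,±2, l_i+l_f ≥ 2, |Δm_l| ≤ 2): not satisfied.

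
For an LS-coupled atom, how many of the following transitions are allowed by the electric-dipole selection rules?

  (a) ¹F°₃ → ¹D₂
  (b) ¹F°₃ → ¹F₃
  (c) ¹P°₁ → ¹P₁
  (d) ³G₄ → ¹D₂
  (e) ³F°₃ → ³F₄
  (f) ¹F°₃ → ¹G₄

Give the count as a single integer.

(a) allowed
(b) allowed
(c) allowed
(d) forbidden (parity, ΔS, ΔL, ΔJ fail)
(e) allowed
(f) allowed
Total allowed: 5 of 6.

5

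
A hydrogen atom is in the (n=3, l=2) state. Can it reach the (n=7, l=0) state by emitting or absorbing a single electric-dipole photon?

l: 2 → 0 (Δl = -2). Δl = ±1 violated.
The transition is electric-dipole forbidden.

forbidden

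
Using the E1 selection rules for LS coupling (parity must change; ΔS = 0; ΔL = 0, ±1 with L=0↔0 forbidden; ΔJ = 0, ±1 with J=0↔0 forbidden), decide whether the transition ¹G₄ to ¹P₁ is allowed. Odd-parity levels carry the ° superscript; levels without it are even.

forbidden

ΔJ = 0, ±1 (not J=0↔0): J: 4 → 1, ΔJ = -3 — fails.
ΔL = 0, ±1 (not L=0↔0): L: 4 → 1, ΔL = -3 — fails.
ΔS = 0: S: 0 → 0 — passes.
Parity must change: even → even — fails.
Rule(s) violated: parity, ΔL, ΔJ.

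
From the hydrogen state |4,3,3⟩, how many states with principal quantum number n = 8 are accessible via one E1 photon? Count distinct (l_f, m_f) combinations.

E1 requires Δl = ±1, so l_f ∈ {2, 4}; with 0 ≤ l_f ≤ n_f−1 = 7, the allowed l_f values are {2, 4}.
For l_f = 2: m_f ∈ {m_i−1, m_i, m_i+1} ∩ [−2, 2] = {2} → 1 state.
For l_f = 4: m_f ∈ {m_i−1, m_i, m_i+1} ∩ [−4, 4] = {2, 3, 4} → 3 states.
Total: 4.

4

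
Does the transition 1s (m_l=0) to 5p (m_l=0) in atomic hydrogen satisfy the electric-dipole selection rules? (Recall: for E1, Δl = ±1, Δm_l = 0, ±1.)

allowed

Initial l = 0, final l = 1, so Δl = +1. E1 requires Δl = ±1: ✓.
m_l: 0 → 0 (Δm_l = +0). |Δm_l| ≤ 1 ✓.
All E1 selection rules are satisfied.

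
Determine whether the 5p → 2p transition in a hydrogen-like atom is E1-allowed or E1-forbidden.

l: 1 → 1 (Δl = +0). Δl = ±1 violated.
The transition is electric-dipole forbidden.

forbidden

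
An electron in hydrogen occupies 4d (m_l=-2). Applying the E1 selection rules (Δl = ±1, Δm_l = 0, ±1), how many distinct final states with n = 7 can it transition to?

E1 requires Δl = ±1, so l_f ∈ {1, 3}; with 0 ≤ l_f ≤ n_f−1 = 6, the allowed l_f values are {1, 3}.
For l_f = 1: m_f ∈ {m_i−1, m_i, m_i+1} ∩ [−1, 1] = {-1} → 1 state.
For l_f = 3: m_f ∈ {m_i−1, m_i, m_i+1} ∩ [−3, 3] = {-3, -2, -1} → 3 states.
Total: 4.

4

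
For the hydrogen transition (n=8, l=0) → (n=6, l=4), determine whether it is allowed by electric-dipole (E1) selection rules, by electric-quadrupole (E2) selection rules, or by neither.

neither

Δl = 4 − 0 = +4; l_i + l_f = 4.
E1 (Δl = ±1): not satisfied.
E2 (Δl = 0,±2, l_i+l_f ≥ 2): not satisfied.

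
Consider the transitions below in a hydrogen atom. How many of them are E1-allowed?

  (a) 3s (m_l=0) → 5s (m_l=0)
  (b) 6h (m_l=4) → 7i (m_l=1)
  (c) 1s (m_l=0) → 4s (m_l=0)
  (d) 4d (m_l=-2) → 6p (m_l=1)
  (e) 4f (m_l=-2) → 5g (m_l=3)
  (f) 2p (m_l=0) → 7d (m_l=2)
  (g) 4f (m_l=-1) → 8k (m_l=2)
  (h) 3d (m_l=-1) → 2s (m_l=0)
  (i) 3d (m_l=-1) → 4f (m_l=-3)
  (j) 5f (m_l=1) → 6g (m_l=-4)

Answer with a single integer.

0

(a) forbidden — Δl = +0 (E1 requires Δl = ±1)
(b) forbidden — Δm_l = -3 (E1 requires Δm_l = 0, ±1)
(c) forbidden — Δl = +0 (E1 requires Δl = ±1)
(d) forbidden — Δm_l = +3 (E1 requires Δm_l = 0, ±1)
(e) forbidden — Δm_l = +5 (E1 requires Δm_l = 0, ±1)
(f) forbidden — Δm_l = +2 (E1 requires Δm_l = 0, ±1)
(g) forbidden — Δl = +4 (E1 requires Δl = ±1); Δm_l = +3 (E1 requires Δm_l = 0, ±1)
(h) forbidden — Δl = -2 (E1 requires Δl = ±1)
(i) forbidden — Δm_l = -2 (E1 requires Δm_l = 0, ±1)
(j) forbidden — Δm_l = -5 (E1 requires Δm_l = 0, ±1)
Total allowed: 0 of 10.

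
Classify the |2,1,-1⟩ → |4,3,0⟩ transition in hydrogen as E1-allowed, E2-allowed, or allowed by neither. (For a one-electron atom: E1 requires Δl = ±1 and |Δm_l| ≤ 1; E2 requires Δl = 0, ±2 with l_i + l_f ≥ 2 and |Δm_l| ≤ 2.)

E2

Δl = 3 − 1 = +2; l_i + l_f = 4.
Δm_l = +1.
E1 (Δl = ±1, |Δm_l| ≤ 1): not satisfied.
E2 (Δl = 0,±2, l_i+l_f ≥ 2, |Δm_l| ≤ 2): satisfied.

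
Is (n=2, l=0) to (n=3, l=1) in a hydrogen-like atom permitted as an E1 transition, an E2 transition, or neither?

E1

Δl = 1 − 0 = +1; l_i + l_f = 1.
E1 (Δl = ±1): satisfied.
E2 (Δl = 0,±2, l_i+l_f ≥ 2): not satisfied.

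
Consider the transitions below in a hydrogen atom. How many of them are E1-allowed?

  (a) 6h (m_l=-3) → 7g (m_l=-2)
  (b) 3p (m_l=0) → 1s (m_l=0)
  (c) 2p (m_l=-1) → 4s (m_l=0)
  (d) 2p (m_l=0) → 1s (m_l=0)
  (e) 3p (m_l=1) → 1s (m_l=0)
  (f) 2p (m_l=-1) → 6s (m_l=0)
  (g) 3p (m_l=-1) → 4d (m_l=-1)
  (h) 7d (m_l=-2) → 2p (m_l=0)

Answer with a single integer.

7

(a) allowed
(b) allowed
(c) allowed
(d) allowed
(e) allowed
(f) allowed
(g) allowed
(h) forbidden — Δm_l = +2 (E1 requires Δm_l = 0, ±1)
Total allowed: 7 of 8.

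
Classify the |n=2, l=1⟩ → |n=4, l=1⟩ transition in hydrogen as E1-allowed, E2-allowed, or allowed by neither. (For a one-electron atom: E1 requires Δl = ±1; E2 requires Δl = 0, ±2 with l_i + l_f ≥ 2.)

E2

Δl = 1 − 1 = +0; l_i + l_f = 2.
E1 (Δl = ±1): not satisfied.
E2 (Δl = 0,±2, l_i+l_f ≥ 2): satisfied.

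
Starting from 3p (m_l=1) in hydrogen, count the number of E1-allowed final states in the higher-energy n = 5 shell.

E1 requires Δl = ±1, so l_f ∈ {0, 2}; with 0 ≤ l_f ≤ n_f−1 = 4, the allowed l_f values are {0, 2}.
For l_f = 0: m_f ∈ {m_i−1, m_i, m_i+1} ∩ [−0, 0] = {0} → 1 state.
For l_f = 2: m_f ∈ {m_i−1, m_i, m_i+1} ∩ [−2, 2] = {0, 1, 2} → 3 states.
Total: 4.

4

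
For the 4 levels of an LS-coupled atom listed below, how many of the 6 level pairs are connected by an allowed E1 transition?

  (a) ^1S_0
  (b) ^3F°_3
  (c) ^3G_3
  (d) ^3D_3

(a)–(b): forbidden (ΔS, ΔL, ΔJ).
(a)–(c): forbidden (parity, ΔS, ΔL, ΔJ).
(a)–(d): forbidden (parity, ΔS, ΔL, ΔJ).
(b)–(c): allowed.
(b)–(d): allowed.
(c)–(d): forbidden (parity, ΔL).
Allowed pairs: 2 of 6.

2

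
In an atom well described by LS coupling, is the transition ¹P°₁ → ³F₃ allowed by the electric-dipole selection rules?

Initial level: S=0, L=1, J=1, parity odd. Final level: S=1, L=3, J=3, parity even.
Parity must change: odd → even — ✓.
ΔS = 0: S: 0 → 1 — ✗.
ΔL = 0, ±1 (not L=0↔0): L: 1 → 3, ΔL = +2 — ✗.
ΔJ = 0, ±1 (not J=0↔0): J: 1 → 3, ΔJ = +2 — ✗.
Rule(s) violated: ΔS, ΔL, ΔJ.

forbidden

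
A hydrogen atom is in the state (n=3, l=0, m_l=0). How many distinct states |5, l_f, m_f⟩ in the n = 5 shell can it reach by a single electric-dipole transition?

E1 requires Δl = ±1, so l_f ∈ {-1, 1}; with 0 ≤ l_f ≤ n_f−1 = 4, the allowed l_f values are {1}.
For l_f = 1: m_f ∈ {m_i−1, m_i, m_i+1} ∩ [−1, 1] = {-1, 0, 1} → 3 states.
Total: 3.

3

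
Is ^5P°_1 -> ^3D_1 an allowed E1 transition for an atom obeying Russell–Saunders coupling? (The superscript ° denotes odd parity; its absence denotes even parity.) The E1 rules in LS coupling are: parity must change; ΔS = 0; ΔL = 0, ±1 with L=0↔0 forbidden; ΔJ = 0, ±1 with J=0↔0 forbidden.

forbidden

ΔL = 0, ±1 (not L=0↔0): L: 1 → 2, ΔL = +1 — satisfied.
ΔJ = 0, ±1 (not J=0↔0): J: 1 → 1, ΔJ = +0 — satisfied.
ΔS = 0: S: 2 → 1 — violated.
Parity must change: odd → even — satisfied.
Rule(s) violated: ΔS.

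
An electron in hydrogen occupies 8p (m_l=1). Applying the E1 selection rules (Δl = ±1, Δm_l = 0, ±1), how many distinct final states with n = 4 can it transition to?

4

E1 requires Δl = ±1, so l_f ∈ {0, 2}; with 0 ≤ l_f ≤ n_f−1 = 3, the allowed l_f values are {0, 2}.
For l_f = 0: m_f ∈ {m_i−1, m_i, m_i+1} ∩ [−0, 0] = {0} → 1 state.
For l_f = 2: m_f ∈ {m_i−1, m_i, m_i+1} ∩ [−2, 2] = {0, 1, 2} → 3 states.
Total: 4.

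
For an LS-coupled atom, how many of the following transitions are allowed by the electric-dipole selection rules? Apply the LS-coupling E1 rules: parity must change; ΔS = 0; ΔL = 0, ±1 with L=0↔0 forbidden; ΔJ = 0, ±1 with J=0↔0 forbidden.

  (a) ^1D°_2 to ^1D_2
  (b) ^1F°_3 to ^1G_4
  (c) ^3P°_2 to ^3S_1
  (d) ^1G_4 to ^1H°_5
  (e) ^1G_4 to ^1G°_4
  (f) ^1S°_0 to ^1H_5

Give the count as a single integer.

5

(a) allowed
(b) allowed
(c) allowed
(d) allowed
(e) allowed
(f) forbidden (ΔL, ΔJ fail)
Total allowed: 5 of 6.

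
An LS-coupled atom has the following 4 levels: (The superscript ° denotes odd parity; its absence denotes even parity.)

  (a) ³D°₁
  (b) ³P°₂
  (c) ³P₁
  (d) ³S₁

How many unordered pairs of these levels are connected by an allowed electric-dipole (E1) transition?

3

(a)–(b): forbidden (parity).
(a)–(c): allowed.
(a)–(d): forbidden (ΔL).
(b)–(c): allowed.
(b)–(d): allowed.
(c)–(d): forbidden (parity).
Allowed pairs: 3 of 6.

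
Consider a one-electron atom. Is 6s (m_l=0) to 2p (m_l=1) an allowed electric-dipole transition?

Initial l = 0, final l = 1, so Δl = +1. E1 requires Δl = ±1: ok.
m_l: 0 → 1 (Δm_l = +1). |Δm_l| ≤ 1 ok.
All E1 selection rules are satisfied.

allowed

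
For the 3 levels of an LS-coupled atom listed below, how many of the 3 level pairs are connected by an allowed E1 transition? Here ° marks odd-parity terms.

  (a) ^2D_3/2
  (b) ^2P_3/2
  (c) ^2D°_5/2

(a)–(b): forbidden (parity).
(a)–(c): allowed.
(b)–(c): allowed.
Allowed pairs: 2 of 3.

2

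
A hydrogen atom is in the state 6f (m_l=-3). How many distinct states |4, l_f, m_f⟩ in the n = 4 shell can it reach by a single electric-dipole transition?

1

E1 requires Δl = ±1, so l_f ∈ {2, 4}; with 0 ≤ l_f ≤ n_f−1 = 3, the allowed l_f values are {2}.
For l_f = 2: m_f ∈ {m_i−1, m_i, m_i+1} ∩ [−2, 2] = {-2} → 1 state.
Total: 1.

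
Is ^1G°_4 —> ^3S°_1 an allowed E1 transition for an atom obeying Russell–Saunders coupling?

forbidden

Parity must change: odd → odd — ✗.
ΔS = 0: S: 0 → 1 — ✗.
ΔL = 0, ±1 (not L=0↔0): L: 4 → 0, ΔL = -4 — ✗.
ΔJ = 0, ±1 (not J=0↔0): J: 4 → 1, ΔJ = -3 — ✗.
Rule(s) violated: parity, ΔS, ΔL, ΔJ.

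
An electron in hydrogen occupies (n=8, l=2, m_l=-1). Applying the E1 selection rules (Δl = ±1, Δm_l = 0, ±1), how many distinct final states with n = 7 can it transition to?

E1 requires Δl = ±1, so l_f ∈ {1, 3}; with 0 ≤ l_f ≤ n_f−1 = 6, the allowed l_f values are {1, 3}.
For l_f = 1: m_f ∈ {m_i−1, m_i, m_i+1} ∩ [−1, 1] = {-1, 0} → 2 states.
For l_f = 3: m_f ∈ {m_i−1, m_i, m_i+1} ∩ [−3, 3] = {-2, -1, 0} → 3 states.
Total: 5.

5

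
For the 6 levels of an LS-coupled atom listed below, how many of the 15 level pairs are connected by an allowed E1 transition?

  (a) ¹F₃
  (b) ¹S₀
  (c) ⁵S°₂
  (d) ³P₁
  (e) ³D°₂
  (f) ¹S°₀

(a)–(b): forbidden (parity, ΔL, ΔJ).
(a)–(c): forbidden (ΔS, ΔL).
(a)–(d): forbidden (parity, ΔS, ΔL, ΔJ).
(a)–(e): forbidden (ΔS).
(a)–(f): forbidden (ΔL, ΔJ).
(b)–(c): forbidden (ΔS, ΔL, ΔJ).
(b)–(d): forbidden (parity, ΔS).
(b)–(e): forbidden (ΔS, ΔL, ΔJ).
(b)–(f): forbidden (ΔL, ΔJ).
(c)–(d): forbidden (ΔS).
(c)–(e): forbidden (parity, ΔS, ΔL).
(c)–(f): forbidden (parity, ΔS, ΔL, ΔJ).
(d)–(e): allowed.
(d)–(f): forbidden (ΔS).
(e)–(f): forbidden (parity, ΔS, ΔL, ΔJ).
Allowed pairs: 1 of 15.

1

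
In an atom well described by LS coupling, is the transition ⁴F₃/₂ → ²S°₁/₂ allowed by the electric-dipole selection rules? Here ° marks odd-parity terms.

forbidden

Initial level: S=3/2, L=3, J=3/2, parity even. Final level: S=1/2, L=0, J=1/2, parity odd.
Parity must change: even → odd — ok.
ΔS = 0: S: 3/2 → 1/2 — fails.
ΔL = 0, ±1 (not L=0↔0): L: 3 → 0, ΔL = -3 — fails.
ΔJ = 0, ±1 (not J=0↔0): J: 3/2 → 1/2, ΔJ = -1 — ok.
Rule(s) violated: ΔS, ΔL.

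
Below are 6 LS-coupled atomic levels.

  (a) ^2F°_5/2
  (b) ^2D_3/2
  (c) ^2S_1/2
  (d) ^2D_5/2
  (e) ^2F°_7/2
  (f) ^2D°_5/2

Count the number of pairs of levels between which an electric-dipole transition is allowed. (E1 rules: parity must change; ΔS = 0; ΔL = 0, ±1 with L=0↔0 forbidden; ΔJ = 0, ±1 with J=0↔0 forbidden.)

5

(a)–(b): allowed.
(a)–(c): forbidden (ΔL, ΔJ).
(a)–(d): allowed.
(a)–(e): forbidden (parity).
(a)–(f): forbidden (parity).
(b)–(c): forbidden (parity, ΔL).
(b)–(d): forbidden (parity).
(b)–(e): forbidden (ΔJ).
(b)–(f): allowed.
(c)–(d): forbidden (parity, ΔL, ΔJ).
(c)–(e): forbidden (ΔL, ΔJ).
(c)–(f): forbidden (ΔL, ΔJ).
(d)–(e): allowed.
(d)–(f): allowed.
(e)–(f): forbidden (parity).
Allowed pairs: 5 of 15.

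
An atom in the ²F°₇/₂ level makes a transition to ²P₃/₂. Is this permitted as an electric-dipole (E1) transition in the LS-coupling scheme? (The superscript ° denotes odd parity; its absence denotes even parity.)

forbidden

Reading off the term symbols: S 1/2→1/2, L 3→1, J 7/2→3/2, parity odd→even.
Parity must change: odd → even — ok.
ΔS = 0: S: 1/2 → 1/2 — ok.
ΔL = 0, ±1 (not L=0↔0): L: 3 → 1, ΔL = -2 — fails.
ΔJ = 0, ±1 (not J=0↔0): J: 7/2 → 3/2, ΔJ = -2 — fails.
Rule(s) violated: ΔL, ΔJ.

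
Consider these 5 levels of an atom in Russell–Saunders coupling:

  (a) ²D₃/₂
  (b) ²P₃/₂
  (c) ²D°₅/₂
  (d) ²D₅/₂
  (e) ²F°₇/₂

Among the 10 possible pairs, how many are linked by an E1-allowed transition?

4

(a)–(b): forbidden (parity).
(a)–(c): allowed.
(a)–(d): forbidden (parity).
(a)–(e): forbidden (ΔJ).
(b)–(c): allowed.
(b)–(d): forbidden (parity).
(b)–(e): forbidden (ΔL, ΔJ).
(c)–(d): allowed.
(c)–(e): forbidden (parity).
(d)–(e): allowed.
Allowed pairs: 4 of 10.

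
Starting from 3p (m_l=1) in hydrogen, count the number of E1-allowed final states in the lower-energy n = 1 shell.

E1 requires Δl = ±1, so l_f ∈ {0, 2}; with 0 ≤ l_f ≤ n_f−1 = 0, the allowed l_f values are {0}.
For l_f = 0: m_f ∈ {m_i−1, m_i, m_i+1} ∩ [−0, 0] = {0} → 1 state.
Total: 1.

1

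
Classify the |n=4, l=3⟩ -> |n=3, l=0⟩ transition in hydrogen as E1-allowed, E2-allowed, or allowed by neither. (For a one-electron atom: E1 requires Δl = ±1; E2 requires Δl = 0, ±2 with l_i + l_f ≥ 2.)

neither

Δl = 0 − 3 = -3; l_i + l_f = 3.
E1 (Δl = ±1): not satisfied.
E2 (Δl = 0,±2, l_i+l_f ≥ 2): not satisfied.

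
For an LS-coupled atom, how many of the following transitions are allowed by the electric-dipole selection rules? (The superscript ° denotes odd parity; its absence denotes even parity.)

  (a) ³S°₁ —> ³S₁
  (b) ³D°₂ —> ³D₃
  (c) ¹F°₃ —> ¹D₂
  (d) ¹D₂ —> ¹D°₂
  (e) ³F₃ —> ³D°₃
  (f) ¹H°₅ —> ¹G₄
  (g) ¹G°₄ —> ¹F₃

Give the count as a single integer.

6

(a) forbidden (ΔL fails)
(b) allowed
(c) allowed
(d) allowed
(e) allowed
(f) allowed
(g) allowed
Total allowed: 6 of 7.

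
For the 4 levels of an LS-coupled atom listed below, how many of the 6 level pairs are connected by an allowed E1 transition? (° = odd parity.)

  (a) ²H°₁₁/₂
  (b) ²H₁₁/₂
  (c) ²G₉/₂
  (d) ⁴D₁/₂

2

(a)–(b): allowed.
(a)–(c): allowed.
(a)–(d): forbidden (ΔS, ΔL, ΔJ).
(b)–(c): forbidden (parity).
(b)–(d): forbidden (parity, ΔS, ΔL, ΔJ).
(c)–(d): forbidden (parity, ΔS, ΔL, ΔJ).
Allowed pairs: 2 of 6.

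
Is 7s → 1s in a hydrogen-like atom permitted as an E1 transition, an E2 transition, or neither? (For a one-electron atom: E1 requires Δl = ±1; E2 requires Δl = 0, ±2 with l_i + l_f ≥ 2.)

Δl = 0 − 0 = +0; l_i + l_f = 0.
E1 (Δl = ±1): not satisfied.
E2 (Δl = 0,±2, l_i+l_f ≥ 2): not satisfied.

neither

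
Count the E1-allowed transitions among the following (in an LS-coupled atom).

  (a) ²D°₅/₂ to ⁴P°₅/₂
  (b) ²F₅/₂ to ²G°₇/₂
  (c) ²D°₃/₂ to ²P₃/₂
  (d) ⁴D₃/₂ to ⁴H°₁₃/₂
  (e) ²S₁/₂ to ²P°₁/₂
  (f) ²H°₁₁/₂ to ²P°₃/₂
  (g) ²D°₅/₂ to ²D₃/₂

(a) forbidden (parity, ΔS fail)
(b) allowed
(c) allowed
(d) forbidden (ΔL, ΔJ fail)
(e) allowed
(f) forbidden (parity, ΔL, ΔJ fail)
(g) allowed
Total allowed: 4 of 7.

4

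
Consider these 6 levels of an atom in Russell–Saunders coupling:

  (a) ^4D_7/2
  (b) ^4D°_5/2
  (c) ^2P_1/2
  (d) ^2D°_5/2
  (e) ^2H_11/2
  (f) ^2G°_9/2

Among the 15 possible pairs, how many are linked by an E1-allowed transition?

2

(a)–(b): allowed.
(a)–(c): forbidden (parity, ΔS, ΔJ).
(a)–(d): forbidden (ΔS).
(a)–(e): forbidden (parity, ΔS, ΔL, ΔJ).
(a)–(f): forbidden (ΔS, ΔL).
(b)–(c): forbidden (ΔS, ΔJ).
(b)–(d): forbidden (parity, ΔS).
(b)–(e): forbidden (ΔS, ΔL, ΔJ).
(b)–(f): forbidden (parity, ΔS, ΔL, ΔJ).
(c)–(d): forbidden (ΔJ).
(c)–(e): forbidden (parity, ΔL, ΔJ).
(c)–(f): forbidden (ΔL, ΔJ).
(d)–(e): forbidden (ΔL, ΔJ).
(d)–(f): forbidden (parity, ΔL, ΔJ).
(e)–(f): allowed.
Allowed pairs: 2 of 15.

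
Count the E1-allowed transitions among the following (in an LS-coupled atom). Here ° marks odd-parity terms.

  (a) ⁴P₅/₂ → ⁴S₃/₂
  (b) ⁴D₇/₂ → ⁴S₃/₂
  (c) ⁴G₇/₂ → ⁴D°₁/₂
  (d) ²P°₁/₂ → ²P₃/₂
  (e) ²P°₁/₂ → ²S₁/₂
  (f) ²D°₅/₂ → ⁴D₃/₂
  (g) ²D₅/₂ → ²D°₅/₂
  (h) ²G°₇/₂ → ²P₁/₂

3

(a) forbidden (parity fails)
(b) forbidden (parity, ΔL, ΔJ fail)
(c) forbidden (ΔL, ΔJ fail)
(d) allowed
(e) allowed
(f) forbidden (ΔS fails)
(g) allowed
(h) forbidden (ΔL, ΔJ fail)
Total allowed: 3 of 8.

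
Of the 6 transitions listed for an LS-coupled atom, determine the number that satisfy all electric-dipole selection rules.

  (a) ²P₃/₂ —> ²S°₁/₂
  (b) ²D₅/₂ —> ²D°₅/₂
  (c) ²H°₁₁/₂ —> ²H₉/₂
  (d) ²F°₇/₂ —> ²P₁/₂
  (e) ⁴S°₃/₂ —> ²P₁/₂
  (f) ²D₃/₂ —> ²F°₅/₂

(a) allowed
(b) allowed
(c) allowed
(d) forbidden (ΔL, ΔJ fail)
(e) forbidden (ΔS fails)
(f) allowed
Total allowed: 4 of 6.

4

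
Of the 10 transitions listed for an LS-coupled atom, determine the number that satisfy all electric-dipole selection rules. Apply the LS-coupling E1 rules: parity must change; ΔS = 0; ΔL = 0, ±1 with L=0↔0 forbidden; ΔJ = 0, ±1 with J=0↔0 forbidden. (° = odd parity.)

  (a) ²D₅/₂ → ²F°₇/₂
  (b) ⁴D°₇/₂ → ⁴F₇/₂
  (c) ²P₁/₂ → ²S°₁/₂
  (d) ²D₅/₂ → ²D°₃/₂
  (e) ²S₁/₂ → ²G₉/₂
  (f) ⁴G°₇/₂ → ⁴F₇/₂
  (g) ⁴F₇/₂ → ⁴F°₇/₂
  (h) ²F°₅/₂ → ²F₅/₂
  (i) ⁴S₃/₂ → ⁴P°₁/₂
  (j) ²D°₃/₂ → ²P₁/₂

(a) allowed
(b) allowed
(c) allowed
(d) allowed
(e) forbidden (parity, ΔL, ΔJ fail)
(f) allowed
(g) allowed
(h) allowed
(i) allowed
(j) allowed
Total allowed: 9 of 10.

9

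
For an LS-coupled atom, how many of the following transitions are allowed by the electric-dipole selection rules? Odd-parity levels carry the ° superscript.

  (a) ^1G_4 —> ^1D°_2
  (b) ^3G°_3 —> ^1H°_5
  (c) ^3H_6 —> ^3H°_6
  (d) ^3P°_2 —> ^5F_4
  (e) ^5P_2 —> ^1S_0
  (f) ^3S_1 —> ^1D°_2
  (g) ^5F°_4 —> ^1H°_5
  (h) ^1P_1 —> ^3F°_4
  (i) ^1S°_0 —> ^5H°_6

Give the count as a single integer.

(a) forbidden (ΔL, ΔJ fail)
(b) forbidden (parity, ΔS, ΔJ fail)
(c) allowed
(d) forbidden (ΔS, ΔL, ΔJ fail)
(e) forbidden (parity, ΔS, ΔJ fail)
(f) forbidden (ΔS, ΔL fail)
(g) forbidden (parity, ΔS, ΔL fail)
(h) forbidden (ΔS, ΔL, ΔJ fail)
(i) forbidden (parity, ΔS, ΔL, ΔJ fail)
Total allowed: 1 of 9.

1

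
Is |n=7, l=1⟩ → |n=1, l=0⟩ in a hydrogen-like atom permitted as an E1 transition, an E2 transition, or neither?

E1

Δl = 0 − 1 = -1; l_i + l_f = 1.
E1 (Δl = ±1): satisfied.
E2 (Δl = 0,±2, l_i+l_f ≥ 2): not satisfied.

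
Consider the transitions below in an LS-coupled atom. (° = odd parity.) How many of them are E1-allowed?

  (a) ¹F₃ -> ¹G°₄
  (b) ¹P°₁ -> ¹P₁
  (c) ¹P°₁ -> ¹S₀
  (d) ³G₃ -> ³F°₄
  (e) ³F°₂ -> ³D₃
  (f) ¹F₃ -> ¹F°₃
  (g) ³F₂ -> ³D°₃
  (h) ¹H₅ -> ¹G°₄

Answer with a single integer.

(a) allowed
(b) allowed
(c) allowed
(d) allowed
(e) allowed
(f) allowed
(g) allowed
(h) allowed
Total allowed: 8 of 8.

8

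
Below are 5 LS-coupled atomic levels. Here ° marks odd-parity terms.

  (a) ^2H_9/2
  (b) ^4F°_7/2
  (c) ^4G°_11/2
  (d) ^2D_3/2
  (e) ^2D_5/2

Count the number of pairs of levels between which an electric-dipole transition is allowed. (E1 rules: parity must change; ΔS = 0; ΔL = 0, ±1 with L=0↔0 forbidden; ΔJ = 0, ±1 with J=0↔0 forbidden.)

(a)–(b): forbidden (ΔS, ΔL).
(a)–(c): forbidden (ΔS).
(a)–(d): forbidden (parity, ΔL, ΔJ).
(a)–(e): forbidden (parity, ΔL, ΔJ).
(b)–(c): forbidden (parity, ΔJ).
(b)–(d): forbidden (ΔS, ΔJ).
(b)–(e): forbidden (ΔS).
(c)–(d): forbidden (ΔS, ΔL, ΔJ).
(c)–(e): forbidden (ΔS, ΔL, ΔJ).
(d)–(e): forbidden (parity).
Allowed pairs: 0 of 10.

0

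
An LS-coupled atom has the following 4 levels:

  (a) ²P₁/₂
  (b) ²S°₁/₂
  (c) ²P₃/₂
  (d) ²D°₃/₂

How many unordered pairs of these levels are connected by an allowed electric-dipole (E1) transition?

4

(a)–(b): allowed.
(a)–(c): forbidden (parity).
(a)–(d): allowed.
(b)–(c): allowed.
(b)–(d): forbidden (parity, ΔL).
(c)–(d): allowed.
Allowed pairs: 4 of 6.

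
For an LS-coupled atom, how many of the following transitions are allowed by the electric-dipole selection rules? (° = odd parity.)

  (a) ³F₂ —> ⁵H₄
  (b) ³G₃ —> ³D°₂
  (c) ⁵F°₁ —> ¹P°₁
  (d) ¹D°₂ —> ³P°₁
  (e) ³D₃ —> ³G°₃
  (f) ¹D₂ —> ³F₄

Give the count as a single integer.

(a) forbidden (parity, ΔS, ΔL, ΔJ fail)
(b) forbidden (ΔL fails)
(c) forbidden (parity, ΔS, ΔL fail)
(d) forbidden (parity, ΔS fail)
(e) forbidden (ΔL fails)
(f) forbidden (parity, ΔS, ΔJ fail)
Total allowed: 0 of 6.

0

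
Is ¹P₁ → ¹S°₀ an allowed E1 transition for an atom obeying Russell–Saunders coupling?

allowed

Parity must change: even → odd — satisfied.
ΔJ = 0, ±1 (not J=0↔0): J: 1 → 0, ΔJ = -1 — satisfied.
ΔL = 0, ±1 (not L=0↔0): L: 1 → 0, ΔL = -1 — satisfied.
ΔS = 0: S: 0 → 0 — satisfied.
All four E1 rules are satisfied.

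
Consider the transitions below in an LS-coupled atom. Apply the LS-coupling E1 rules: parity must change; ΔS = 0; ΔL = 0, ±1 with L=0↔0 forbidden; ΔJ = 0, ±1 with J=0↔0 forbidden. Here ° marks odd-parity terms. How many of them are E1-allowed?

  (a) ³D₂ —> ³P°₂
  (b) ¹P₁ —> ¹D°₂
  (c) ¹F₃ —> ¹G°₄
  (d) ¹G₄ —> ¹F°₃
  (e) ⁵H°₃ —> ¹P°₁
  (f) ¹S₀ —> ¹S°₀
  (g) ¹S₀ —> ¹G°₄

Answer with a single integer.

4

(a) allowed
(b) allowed
(c) allowed
(d) allowed
(e) forbidden (parity, ΔS, ΔL, ΔJ fail)
(f) forbidden (ΔL, ΔJ fail)
(g) forbidden (ΔL, ΔJ fail)
Total allowed: 4 of 7.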